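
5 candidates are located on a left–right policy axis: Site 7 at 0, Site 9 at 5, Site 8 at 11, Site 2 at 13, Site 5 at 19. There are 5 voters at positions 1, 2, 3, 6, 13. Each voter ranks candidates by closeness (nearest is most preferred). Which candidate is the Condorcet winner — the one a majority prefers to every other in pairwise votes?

Site 9

With single-peaked preferences on a line, the Condorcet winner is the candidate closest to the median voter.
The median voter (position 3) is closest to Site 9 at 5.
Check: Site 9 vs Site 5 — voters closer to Site 9: 4 of 5.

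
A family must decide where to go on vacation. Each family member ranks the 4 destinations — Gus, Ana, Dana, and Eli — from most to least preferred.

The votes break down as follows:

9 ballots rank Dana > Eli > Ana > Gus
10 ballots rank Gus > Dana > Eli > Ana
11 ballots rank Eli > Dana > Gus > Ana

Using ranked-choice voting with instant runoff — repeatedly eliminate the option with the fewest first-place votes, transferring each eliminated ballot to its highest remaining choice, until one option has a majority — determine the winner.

Eli

Round 1: Eli 11, Gus 10, Dana 9, Ana 0. Ana has the fewest and is eliminated.
Round 2: Eli 11, Gus 10, Dana 9. Dana has the fewest and is eliminated.
Round 3: Eli 20, Gus 10. Eli has a majority.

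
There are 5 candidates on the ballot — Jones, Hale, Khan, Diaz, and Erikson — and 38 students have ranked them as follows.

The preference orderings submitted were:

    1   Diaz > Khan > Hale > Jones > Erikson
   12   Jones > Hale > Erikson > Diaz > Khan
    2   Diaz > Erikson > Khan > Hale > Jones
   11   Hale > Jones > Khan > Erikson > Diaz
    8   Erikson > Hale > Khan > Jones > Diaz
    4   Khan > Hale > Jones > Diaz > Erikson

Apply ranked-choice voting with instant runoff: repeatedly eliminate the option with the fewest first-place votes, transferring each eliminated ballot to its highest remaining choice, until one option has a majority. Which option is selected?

Round 1: Jones 12, Hale 11, Erikson 8, Khan 4, Diaz 3. Diaz has the fewest and is eliminated.
Round 2: Jones 12, Hale 11, Erikson 10, Khan 5. Khan has the fewest and is eliminated.
Round 3: Hale 16, Jones 12, Erikson 10. Erikson has the fewest and is eliminated.
Round 4: Hale 26, Jones 12. Hale has a majority.

Hale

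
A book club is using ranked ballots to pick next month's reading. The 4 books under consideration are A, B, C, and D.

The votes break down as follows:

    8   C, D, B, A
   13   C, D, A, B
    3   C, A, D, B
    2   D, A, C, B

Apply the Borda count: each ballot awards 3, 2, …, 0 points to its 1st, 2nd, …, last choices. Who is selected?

Borda scores:
  A: 8·0 + 13·1 + 3·2 + 2·2 = 23
  B: 8·1 + 13·0 + 3·0 + 2·0 = 8
  C: 8·3 + 13·3 + 3·3 + 2·1 = 74
  D: 8·2 + 13·2 + 3·1 + 2·3 = 51
C has the highest total.

C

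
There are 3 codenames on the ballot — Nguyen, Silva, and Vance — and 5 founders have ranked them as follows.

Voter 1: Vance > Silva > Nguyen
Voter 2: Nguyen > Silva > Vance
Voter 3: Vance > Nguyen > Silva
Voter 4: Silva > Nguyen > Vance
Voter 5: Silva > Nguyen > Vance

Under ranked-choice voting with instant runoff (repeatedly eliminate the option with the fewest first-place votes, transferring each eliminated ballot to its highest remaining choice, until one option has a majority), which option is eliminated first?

Round 1: Silva 2, Vance 2, Nguyen 1. Nguyen has the fewest and is eliminated.
Round 2: Silva 3, Vance 2. Silva has a majority.

Nguyen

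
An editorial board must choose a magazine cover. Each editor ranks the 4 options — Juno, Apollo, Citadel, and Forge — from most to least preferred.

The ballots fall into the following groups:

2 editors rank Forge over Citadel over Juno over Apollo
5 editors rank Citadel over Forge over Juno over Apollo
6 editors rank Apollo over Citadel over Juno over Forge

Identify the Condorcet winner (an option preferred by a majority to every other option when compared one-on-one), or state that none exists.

Head-to-head results (13 voters total):
Juno vs Apollo: Juno wins 7–6.
Juno vs Citadel: Citadel wins 13–0.
Juno vs Forge: Forge wins 7–6.
Apollo vs Citadel: Citadel wins 7–6.
Apollo vs Forge: Forge wins 7–6.
Citadel vs Forge: Citadel wins 11–2.
Citadel beats each rival — Juno (13–0), Apollo (7–6), Forge (11–2) — so Citadel is the Condorcet winner.

Citadel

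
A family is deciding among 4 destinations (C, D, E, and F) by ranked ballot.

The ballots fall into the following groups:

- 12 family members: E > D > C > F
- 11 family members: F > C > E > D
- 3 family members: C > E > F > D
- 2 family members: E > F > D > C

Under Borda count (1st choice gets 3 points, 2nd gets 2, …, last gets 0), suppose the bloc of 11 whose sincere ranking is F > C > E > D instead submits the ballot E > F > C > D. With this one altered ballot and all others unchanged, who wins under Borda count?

E

Borda totals with the altered ballot: C 32, D 26, E 81, F 29.
The winner is unchanged: still E.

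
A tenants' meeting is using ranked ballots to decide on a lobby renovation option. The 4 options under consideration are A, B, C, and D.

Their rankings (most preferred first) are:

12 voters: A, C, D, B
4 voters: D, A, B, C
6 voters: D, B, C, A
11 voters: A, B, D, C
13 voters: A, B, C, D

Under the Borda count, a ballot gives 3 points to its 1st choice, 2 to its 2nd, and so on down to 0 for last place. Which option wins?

Borda scores:
  A: 12·3 + 4·2 + 6·0 + 11·3 + 13·3 = 116
  B: 12·0 + 4·1 + 6·2 + 11·2 + 13·2 = 64
  C: 12·2 + 4·0 + 6·1 + 11·0 + 13·1 = 43
  D: 12·1 + 4·3 + 6·3 + 11·1 + 13·0 = 53
A has the highest total.

A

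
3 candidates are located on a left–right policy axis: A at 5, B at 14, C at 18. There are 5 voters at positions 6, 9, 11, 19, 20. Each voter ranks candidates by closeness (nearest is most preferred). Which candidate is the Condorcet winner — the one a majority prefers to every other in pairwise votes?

With single-peaked preferences on a line, the Condorcet winner is the candidate closest to the median voter.
The median voter (position 11) is closest to B at 14.
Check: B vs C — voters closer to B: 3 of 5.

B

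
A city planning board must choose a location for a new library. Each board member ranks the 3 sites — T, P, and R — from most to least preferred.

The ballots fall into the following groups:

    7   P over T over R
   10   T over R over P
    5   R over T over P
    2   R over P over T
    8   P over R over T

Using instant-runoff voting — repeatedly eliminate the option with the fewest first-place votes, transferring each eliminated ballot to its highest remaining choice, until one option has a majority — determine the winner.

P

Round 1: P 15, T 10, R 7. R has the fewest and is eliminated.
Round 2: P 17, T 15. P has a majority.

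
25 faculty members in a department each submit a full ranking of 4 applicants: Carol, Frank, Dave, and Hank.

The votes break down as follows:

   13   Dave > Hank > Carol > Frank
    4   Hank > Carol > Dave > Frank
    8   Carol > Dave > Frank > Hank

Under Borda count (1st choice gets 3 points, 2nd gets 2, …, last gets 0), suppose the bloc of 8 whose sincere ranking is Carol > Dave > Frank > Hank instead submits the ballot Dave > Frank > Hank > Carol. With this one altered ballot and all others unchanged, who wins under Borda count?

Borda totals with the altered ballot: Carol 21, Frank 16, Dave 67, Hank 46.
The winner is unchanged: still Dave.

Dave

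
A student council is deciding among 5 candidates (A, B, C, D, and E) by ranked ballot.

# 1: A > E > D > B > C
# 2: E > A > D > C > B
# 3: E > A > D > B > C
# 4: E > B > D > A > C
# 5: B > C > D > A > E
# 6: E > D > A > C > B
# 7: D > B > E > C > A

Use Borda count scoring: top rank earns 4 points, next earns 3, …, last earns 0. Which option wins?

E

Borda scores:
  A: 4 + 3 + 3 + 1 + 1 + 2 + 0 = 14
  B: 1 + 0 + 1 + 3 + 4 + 0 + 3 = 12
  C: 0 + 1 + 0 + 0 + 3 + 1 + 1 = 6
  D: 2 + 2 + 2 + 2 + 2 + 3 + 4 = 17
  E: 3 + 4 + 4 + 4 + 0 + 4 + 2 = 21
E has the highest total.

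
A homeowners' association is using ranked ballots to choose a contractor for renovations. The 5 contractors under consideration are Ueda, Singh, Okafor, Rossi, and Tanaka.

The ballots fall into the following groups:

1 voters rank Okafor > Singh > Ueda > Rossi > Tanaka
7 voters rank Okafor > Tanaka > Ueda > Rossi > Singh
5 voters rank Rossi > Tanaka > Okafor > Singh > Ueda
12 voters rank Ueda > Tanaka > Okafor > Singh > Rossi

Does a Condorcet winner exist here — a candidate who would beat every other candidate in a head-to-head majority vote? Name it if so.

Head-to-head results (25 voters total):
Ueda vs Singh: Ueda wins 19–6.
Ueda vs Okafor: Okafor wins 13–12.
Ueda vs Rossi: Ueda wins 20–5.
Ueda vs Tanaka: Ueda wins 13–12.
Singh vs Okafor: Okafor wins 25–0.
Singh vs Rossi: Singh wins 13–12.
Singh vs Tanaka: Tanaka wins 24–1.
Okafor vs Rossi: Okafor wins 20–5.
Okafor vs Tanaka: Tanaka wins 17–8.
Rossi vs Tanaka: Tanaka wins 19–6.
No candidate beats all others: Ueda beats Tanaka beats Okafor beats Ueda, a majority cycle.

None — there is no Condorcet winner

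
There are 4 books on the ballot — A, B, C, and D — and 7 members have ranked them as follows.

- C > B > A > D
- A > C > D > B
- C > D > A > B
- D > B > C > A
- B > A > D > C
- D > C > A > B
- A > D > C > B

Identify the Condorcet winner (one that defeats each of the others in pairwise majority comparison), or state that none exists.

There is no Condorcet winner

Head-to-head results (7 voters total):
A vs B: A wins 4–3.
A vs C: C wins 4–3.
A vs D: A wins 4–3.
B vs C: C wins 5–2.
B vs D: D wins 5–2.
C vs D: D wins 4–3.
No candidate beats all others: A beats D beats C beats A, a majority cycle.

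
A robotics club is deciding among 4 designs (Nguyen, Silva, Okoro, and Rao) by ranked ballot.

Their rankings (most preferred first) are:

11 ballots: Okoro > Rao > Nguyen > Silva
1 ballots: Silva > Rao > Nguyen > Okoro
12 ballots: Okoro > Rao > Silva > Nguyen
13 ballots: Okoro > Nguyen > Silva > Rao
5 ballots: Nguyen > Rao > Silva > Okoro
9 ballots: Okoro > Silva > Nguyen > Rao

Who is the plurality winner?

Okoro

First-place vote totals:
  Nguyen: 5
  Silva: 1
  Okoro: 45
  Rao: 0
Okoro has the most first-place votes.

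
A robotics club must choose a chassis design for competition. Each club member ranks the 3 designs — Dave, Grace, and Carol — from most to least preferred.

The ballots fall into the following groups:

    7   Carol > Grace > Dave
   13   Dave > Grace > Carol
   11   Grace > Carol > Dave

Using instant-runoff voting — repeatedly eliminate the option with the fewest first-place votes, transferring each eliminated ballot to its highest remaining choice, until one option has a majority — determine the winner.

Grace

Round 1: Dave 13, Grace 11, Carol 7. Carol has the fewest and is eliminated.
Round 2: Grace 18, Dave 13. Grace has a majority.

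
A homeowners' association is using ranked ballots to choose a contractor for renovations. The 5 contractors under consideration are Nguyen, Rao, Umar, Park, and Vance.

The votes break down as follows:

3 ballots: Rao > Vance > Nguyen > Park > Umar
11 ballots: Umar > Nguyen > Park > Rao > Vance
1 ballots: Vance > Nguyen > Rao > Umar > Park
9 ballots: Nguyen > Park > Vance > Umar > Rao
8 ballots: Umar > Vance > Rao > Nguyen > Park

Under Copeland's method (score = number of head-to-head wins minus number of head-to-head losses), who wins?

Umar

Pairwise results:
  Nguyen vs Rao: Nguyen wins 21–11.
  Nguyen vs Umar: Umar wins 19–13.
  Nguyen vs Park: Nguyen wins 32–0.
  Nguyen vs Vance: Nguyen wins 20–12.
  Rao vs Umar: Umar wins 28–4.
  Rao vs Park: Park wins 20–12.
  Rao vs Vance: Vance wins 18–14.
  Umar vs Park: Umar wins 20–12.
  Umar vs Vance: Umar wins 19–13.
  Park vs Vance: Park wins 20–12.
Copeland scores (wins − losses):
  Nguyen: 3 − 1 = 2
  Rao: 0 − 4 = -4
  Umar: 4 − 0 = 4
  Park: 2 − 2 = 0
  Vance: 1 − 3 = -2
Umar has the best Copeland score.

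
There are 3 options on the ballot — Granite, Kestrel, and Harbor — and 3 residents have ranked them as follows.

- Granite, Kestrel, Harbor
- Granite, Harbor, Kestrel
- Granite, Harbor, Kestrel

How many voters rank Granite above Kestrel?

3

Ballots ranking Granite above Kestrel: 3.
Ballots ranking Kestrel above Granite: 0.
So 3 of 3 voters prefer Granite to Kestrel.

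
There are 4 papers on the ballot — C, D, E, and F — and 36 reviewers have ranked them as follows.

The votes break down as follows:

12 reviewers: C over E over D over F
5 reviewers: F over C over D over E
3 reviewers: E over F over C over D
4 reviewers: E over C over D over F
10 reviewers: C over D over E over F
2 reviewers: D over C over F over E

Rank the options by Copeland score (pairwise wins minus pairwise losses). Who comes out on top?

Pairwise results:
  C vs D: C wins 34–2.
  C vs E: C wins 29–7.
  C vs F: C wins 28–8.
  D vs E: E wins 19–17.
  D vs F: D wins 28–8.
  E vs F: E wins 29–7.
Copeland scores (wins − losses):
  C: 3 − 0 = 3
  D: 1 − 2 = -1
  E: 2 − 1 = 1
  F: 0 − 3 = -3
C has the best Copeland score.

C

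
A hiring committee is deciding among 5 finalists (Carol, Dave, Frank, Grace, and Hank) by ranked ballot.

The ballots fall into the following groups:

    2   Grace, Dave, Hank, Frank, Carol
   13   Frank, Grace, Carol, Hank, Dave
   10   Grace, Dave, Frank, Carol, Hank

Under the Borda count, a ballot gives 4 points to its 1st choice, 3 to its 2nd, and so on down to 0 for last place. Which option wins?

Grace

Borda scores:
  Carol: 2·0 + 13·2 + 10·1 = 36
  Dave: 2·3 + 13·0 + 10·3 = 36
  Frank: 2·1 + 13·4 + 10·2 = 74
  Grace: 2·4 + 13·3 + 10·4 = 87
  Hank: 2·2 + 13·1 + 10·0 = 17
Grace has the highest total.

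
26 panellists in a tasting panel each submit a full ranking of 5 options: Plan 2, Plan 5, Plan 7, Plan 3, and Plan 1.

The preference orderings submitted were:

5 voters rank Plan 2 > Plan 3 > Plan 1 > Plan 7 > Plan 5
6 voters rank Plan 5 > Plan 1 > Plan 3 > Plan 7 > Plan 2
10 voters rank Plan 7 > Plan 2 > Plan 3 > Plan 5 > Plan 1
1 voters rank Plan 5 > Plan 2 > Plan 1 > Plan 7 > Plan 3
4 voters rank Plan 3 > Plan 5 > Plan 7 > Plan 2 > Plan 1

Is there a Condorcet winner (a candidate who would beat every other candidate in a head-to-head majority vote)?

Head-to-head results (26 voters total):
Plan 2 vs Plan 5: Plan 2 wins 15–11.
Plan 2 vs Plan 7: Plan 7 wins 20–6.
Plan 2 vs Plan 3: Plan 2 wins 16–10.
Plan 2 vs Plan 1: Plan 2 wins 20–6.
Plan 5 vs Plan 7: Plan 7 wins 15–11.
Plan 5 vs Plan 3: Plan 3 wins 19–7.
Plan 5 vs Plan 1: Plan 5 wins 21–5.
Plan 7 vs Plan 3: Plan 3 wins 15–11.
Plan 7 vs Plan 1: Plan 7 wins 14–12.
Plan 3 vs Plan 1: Plan 3 wins 19–7.
No candidate beats all others: Plan 2 beats Plan 3 beats Plan 7 beats Plan 2, a majority cycle.

No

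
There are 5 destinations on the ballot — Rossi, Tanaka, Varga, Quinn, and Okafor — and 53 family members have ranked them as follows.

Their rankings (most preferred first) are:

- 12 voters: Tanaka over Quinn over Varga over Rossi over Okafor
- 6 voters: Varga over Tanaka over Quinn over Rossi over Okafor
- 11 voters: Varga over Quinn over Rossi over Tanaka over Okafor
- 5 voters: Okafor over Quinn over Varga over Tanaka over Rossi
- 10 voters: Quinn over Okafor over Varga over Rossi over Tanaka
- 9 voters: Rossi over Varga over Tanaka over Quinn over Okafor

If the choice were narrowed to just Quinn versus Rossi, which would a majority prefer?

Ballots ranking Quinn above Rossi: 12+6+11+5+10 = 44.
Ballots ranking Rossi above Quinn: 9.
Quinn wins the head-to-head, 44–9.

Quinn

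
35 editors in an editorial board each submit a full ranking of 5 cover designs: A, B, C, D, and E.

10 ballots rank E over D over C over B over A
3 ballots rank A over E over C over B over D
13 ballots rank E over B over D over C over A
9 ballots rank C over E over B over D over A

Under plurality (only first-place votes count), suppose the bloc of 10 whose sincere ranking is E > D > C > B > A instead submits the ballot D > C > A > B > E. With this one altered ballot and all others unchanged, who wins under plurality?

E

First-place totals with the altered ballot: A 3, B 0, C 9, D 10, E 13.
The winner is unchanged: still E.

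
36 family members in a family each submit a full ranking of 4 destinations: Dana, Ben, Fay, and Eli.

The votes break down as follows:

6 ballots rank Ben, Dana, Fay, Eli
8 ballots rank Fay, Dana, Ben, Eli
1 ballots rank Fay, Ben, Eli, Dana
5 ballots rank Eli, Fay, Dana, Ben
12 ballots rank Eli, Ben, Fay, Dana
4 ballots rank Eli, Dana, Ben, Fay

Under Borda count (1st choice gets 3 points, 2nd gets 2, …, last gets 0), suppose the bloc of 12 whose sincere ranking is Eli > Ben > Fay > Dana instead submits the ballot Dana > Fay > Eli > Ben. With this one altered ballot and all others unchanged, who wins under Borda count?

Borda totals with the altered ballot: Dana 77, Ben 32, Fay 67, Eli 40.
The switch changes the winner from Eli to Dana.

Dana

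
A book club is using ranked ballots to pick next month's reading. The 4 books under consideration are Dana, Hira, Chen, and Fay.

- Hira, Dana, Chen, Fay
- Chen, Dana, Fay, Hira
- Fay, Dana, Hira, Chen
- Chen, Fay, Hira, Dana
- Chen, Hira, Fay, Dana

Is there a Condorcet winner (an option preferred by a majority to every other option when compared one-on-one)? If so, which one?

Chen

Head-to-head results (5 voters total):
Dana vs Hira: Hira wins 3–2.
Dana vs Chen: Chen wins 3–2.
Dana vs Fay: Fay wins 3–2.
Hira vs Chen: Chen wins 3–2.
Hira vs Fay: Fay wins 3–2.
Chen vs Fay: Chen wins 4–1.
Chen beats each rival — Dana (3–2), Hira (3–2), Fay (4–1) — so Chen is the Condorcet winner.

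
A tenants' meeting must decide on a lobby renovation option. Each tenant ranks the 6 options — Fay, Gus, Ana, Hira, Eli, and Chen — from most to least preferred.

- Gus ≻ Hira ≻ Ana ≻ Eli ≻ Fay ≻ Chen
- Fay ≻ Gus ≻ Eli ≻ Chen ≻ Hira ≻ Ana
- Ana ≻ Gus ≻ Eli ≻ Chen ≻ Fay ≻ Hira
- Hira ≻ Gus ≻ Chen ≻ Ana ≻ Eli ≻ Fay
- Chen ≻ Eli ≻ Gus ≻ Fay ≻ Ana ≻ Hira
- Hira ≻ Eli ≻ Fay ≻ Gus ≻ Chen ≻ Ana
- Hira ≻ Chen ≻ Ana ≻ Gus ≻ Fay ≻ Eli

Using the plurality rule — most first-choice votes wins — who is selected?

Hira

First-place vote totals:
  Fay: 1
  Gus: 1
  Ana: 1
  Hira: 3
  Eli: 0
  Chen: 1
Hira has the most first-place votes.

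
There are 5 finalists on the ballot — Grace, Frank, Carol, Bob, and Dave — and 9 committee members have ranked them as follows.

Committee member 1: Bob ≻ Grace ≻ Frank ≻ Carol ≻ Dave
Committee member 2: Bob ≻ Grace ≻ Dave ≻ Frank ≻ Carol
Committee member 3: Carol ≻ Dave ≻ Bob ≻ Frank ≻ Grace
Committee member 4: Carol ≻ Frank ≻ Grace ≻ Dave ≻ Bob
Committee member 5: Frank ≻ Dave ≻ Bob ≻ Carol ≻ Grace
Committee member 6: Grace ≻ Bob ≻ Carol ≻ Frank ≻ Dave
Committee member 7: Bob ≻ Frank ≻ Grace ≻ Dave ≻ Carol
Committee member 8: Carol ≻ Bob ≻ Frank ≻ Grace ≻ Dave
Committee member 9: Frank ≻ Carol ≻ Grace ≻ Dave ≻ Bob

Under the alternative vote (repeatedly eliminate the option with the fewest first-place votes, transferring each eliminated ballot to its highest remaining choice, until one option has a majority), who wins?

Round 1: Carol 3, Bob 3, Frank 2, Grace 1, Dave 0. Dave has the fewest and is eliminated.
Round 2: Carol 3, Bob 3, Frank 2, Grace 1. Grace has the fewest and is eliminated.
Round 3: Bob 4, Carol 3, Frank 2. Frank has the fewest and is eliminated.
Round 4: Bob 5, Carol 4. Bob has a majority.

Bob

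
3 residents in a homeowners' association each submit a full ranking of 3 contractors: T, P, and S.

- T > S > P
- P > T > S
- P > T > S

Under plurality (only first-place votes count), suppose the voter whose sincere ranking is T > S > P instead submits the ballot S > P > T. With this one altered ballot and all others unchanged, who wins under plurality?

P

First-place totals with the altered ballot: T 0, P 2, S 1.
The winner is unchanged: still P.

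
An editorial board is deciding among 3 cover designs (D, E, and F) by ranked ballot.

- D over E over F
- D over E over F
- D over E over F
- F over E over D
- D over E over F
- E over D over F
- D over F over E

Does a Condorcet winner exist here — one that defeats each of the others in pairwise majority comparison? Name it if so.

D

Head-to-head results (7 voters total):
D vs E: D wins 5–2.
D vs F: D wins 6–1.
E vs F: E wins 5–2.
D beats each rival — E (5–2), F (6–1) — so D is the Condorcet winner.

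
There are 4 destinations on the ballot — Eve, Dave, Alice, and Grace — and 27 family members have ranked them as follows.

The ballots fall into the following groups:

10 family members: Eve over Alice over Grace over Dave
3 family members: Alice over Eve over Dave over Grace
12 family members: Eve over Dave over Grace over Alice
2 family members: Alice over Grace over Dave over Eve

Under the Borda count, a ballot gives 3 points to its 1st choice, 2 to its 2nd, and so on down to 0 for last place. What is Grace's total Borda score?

Borda scores:
  Eve: 10·3 + 3·2 + 12·3 + 2·0 = 72
  Dave: 10·0 + 3·1 + 12·2 + 2·1 = 29
  Alice: 10·2 + 3·3 + 12·0 + 2·3 = 35
  Grace: 10·1 + 3·0 + 12·1 + 2·2 = 26

26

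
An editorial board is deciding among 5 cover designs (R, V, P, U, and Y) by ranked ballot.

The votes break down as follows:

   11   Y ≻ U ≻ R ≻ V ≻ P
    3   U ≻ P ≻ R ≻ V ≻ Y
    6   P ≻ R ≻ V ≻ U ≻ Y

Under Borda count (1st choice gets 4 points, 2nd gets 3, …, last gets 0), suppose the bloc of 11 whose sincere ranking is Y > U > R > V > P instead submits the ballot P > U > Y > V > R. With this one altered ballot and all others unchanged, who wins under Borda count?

Borda totals with the altered ballot: R 24, V 26, P 77, U 51, Y 22.
The switch changes the winner from U to P.

P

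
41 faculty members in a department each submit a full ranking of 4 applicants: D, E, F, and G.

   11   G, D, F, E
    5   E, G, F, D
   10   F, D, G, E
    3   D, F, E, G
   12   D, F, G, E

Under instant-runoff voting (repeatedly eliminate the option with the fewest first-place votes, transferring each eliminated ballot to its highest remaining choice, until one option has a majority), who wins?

Round 1: D 15, G 11, F 10, E 5. E has the fewest and is eliminated.
Round 2: G 16, D 15, F 10. F has the fewest and is eliminated.
Round 3: D 25, G 16. D has a majority.

D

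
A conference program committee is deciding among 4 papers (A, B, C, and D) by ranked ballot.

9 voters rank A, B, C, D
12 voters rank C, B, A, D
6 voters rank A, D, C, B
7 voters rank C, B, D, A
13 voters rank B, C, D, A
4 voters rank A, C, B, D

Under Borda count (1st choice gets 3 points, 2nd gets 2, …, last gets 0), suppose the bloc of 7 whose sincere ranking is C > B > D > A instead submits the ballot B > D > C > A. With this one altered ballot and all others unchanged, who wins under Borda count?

Borda totals with the altered ballot: A 69, B 106, C 92, D 39.
The switch changes the winner from C to B.

B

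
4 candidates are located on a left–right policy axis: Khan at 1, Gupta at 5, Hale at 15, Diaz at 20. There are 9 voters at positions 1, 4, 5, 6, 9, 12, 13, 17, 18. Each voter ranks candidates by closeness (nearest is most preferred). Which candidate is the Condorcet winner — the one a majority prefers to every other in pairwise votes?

With single-peaked preferences on a line, the Condorcet winner is the candidate closest to the median voter.
The median voter (position 9) is closest to Gupta at 5.
Check: Gupta vs Diaz — voters closer to Gupta: 6 of 9.

Gupta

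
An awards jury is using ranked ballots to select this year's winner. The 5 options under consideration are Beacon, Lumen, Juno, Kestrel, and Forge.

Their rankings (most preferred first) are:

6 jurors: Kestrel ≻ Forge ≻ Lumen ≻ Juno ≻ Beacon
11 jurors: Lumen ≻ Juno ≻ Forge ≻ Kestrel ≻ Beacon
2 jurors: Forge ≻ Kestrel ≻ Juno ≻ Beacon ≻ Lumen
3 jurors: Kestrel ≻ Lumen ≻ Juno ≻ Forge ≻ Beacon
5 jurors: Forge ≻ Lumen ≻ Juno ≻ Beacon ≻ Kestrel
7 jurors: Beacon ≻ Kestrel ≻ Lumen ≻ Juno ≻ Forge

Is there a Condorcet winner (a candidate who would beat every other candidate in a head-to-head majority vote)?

No

Head-to-head results (34 voters total):
Beacon vs Lumen: Lumen wins 25–9.
Beacon vs Juno: Juno wins 27–7.
Beacon vs Kestrel: Kestrel wins 22–12.
Beacon vs Forge: Forge wins 27–7.
Lumen vs Juno: Lumen wins 32–2.
Lumen vs Kestrel: Kestrel wins 18–16.
Lumen vs Forge: Lumen wins 21–13.
Juno vs Kestrel: Kestrel wins 18–16.
Juno vs Forge: Juno wins 21–13.
Kestrel vs Forge: Forge wins 18–16.
No candidate beats all others: Lumen beats Forge beats Kestrel beats Lumen, a majority cycle.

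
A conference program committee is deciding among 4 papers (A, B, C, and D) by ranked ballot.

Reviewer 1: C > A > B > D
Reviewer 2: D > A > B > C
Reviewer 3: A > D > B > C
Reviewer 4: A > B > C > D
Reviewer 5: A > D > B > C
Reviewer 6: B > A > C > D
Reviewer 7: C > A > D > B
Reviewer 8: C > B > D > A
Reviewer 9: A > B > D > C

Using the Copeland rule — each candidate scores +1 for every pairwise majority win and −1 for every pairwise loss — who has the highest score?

A

Pairwise results:
  A vs B: A wins 7–2.
  A vs C: A wins 6–3.
  A vs D: A wins 7–2.
  B vs C: B wins 6–3.
  B vs D: B wins 5–4.
  C vs D: C wins 5–4.
Copeland scores (wins − losses):
  A: 3 − 0 = 3
  B: 2 − 1 = 1
  C: 1 − 2 = -1
  D: 0 − 3 = -3
A has the best Copeland score.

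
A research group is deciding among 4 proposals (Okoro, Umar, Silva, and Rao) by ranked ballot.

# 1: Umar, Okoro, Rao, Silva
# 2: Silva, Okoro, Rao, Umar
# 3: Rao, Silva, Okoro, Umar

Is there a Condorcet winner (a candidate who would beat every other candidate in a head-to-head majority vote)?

Head-to-head results (3 voters total):
Okoro vs Umar: Okoro wins 2–1.
Okoro vs Silva: Silva wins 2–1.
Okoro vs Rao: Okoro wins 2–1.
Umar vs Silva: Silva wins 2–1.
Umar vs Rao: Rao wins 2–1.
Silva vs Rao: Rao wins 2–1.
No candidate beats all others: Okoro beats Rao beats Silva beats Okoro, a majority cycle.

No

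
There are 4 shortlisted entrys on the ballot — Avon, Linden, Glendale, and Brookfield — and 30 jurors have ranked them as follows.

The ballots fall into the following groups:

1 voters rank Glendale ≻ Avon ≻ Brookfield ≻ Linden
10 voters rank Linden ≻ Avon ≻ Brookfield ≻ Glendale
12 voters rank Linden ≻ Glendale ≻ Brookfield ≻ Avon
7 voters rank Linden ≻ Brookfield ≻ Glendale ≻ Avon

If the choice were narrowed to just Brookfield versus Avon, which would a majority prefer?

Ballots ranking Brookfield above Avon: 12+7 = 19.
Ballots ranking Avon above Brookfield: 1+10 = 11.
Brookfield wins the head-to-head, 19–11.

Brookfield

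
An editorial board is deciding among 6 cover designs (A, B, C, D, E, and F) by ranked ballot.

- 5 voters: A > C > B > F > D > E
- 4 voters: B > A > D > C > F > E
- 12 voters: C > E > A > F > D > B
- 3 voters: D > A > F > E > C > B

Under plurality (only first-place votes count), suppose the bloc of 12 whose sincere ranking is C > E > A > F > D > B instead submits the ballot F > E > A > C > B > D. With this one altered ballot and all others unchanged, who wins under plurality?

F

First-place totals with the altered ballot: A 5, B 4, C 0, D 3, E 0, F 12.
The switch changes the winner from C to F.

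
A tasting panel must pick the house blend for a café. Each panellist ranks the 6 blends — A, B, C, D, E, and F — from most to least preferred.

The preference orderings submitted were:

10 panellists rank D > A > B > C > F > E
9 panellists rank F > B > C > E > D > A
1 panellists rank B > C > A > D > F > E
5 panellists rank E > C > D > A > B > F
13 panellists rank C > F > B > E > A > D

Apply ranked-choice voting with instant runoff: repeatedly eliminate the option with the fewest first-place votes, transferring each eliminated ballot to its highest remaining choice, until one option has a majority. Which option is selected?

C

Round 1: C 13, D 10, F 9, E 5, B 1, A 0. A has the fewest and is eliminated.
Round 2: C 13, D 10, F 9, E 5, B 1. B has the fewest and is eliminated.
Round 3: C 14, D 10, F 9, E 5. E has the fewest and is eliminated.
Round 4: C 19, D 10, F 9. F has the fewest and is eliminated.
Round 5: C 28, D 10. C has a majority.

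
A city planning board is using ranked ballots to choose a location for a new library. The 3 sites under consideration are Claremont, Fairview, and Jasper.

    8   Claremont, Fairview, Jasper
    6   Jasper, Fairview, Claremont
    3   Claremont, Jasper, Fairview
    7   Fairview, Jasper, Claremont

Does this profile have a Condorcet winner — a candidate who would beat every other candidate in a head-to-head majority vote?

Yes

Head-to-head results (24 voters total):
Claremont vs Fairview: Fairview wins 13–11.
Claremont vs Jasper: Jasper wins 13–11.
Fairview vs Jasper: Fairview wins 15–9.
Fairview beats each rival — Claremont (13–11), Jasper (15–9) — so Fairview is the Condorcet winner.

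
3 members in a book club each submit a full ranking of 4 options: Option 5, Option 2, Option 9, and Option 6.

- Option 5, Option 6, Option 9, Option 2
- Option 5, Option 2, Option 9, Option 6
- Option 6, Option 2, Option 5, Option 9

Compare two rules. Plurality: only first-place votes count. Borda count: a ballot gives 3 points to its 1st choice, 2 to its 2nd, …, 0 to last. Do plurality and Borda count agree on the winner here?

Plurality first-place counts: Option 5 2, Option 2 0, Option 9 0, Option 6 1 → Option 5.
Borda totals: Option 5 7, Option 2 4, Option 9 2, Option 6 5 → Option 5.
The two rules agree on Option 5.

Yes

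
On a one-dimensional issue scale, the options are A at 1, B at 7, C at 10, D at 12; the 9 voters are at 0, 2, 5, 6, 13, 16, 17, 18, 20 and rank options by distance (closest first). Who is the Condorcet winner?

D

With single-peaked preferences on a line, the Condorcet winner is the candidate closest to the median voter.
The median voter (position 13) is closest to D at 12.
Check: D vs C — voters closer to D: 5 of 9.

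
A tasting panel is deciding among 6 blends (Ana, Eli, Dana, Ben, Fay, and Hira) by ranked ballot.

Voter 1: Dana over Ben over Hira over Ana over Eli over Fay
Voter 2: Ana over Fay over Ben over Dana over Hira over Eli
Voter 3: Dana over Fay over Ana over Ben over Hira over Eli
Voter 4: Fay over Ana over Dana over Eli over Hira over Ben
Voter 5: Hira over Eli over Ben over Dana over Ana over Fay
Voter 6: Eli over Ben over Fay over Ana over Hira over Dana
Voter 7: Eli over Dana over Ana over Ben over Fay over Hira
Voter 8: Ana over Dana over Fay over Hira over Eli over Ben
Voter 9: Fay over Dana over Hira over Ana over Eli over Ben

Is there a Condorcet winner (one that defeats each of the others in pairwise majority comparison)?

Head-to-head results (9 voters total):
Ana vs Eli: Ana wins 6–3.
Ana vs Dana: Dana wins 5–4.
Ana vs Ben: Ana wins 6–3.
Ana vs Fay: Ana wins 5–4.
Ana vs Hira: Ana wins 6–3.
Eli vs Dana: Dana wins 6–3.
Eli vs Ben: Eli wins 6–3.
Eli vs Fay: Fay wins 5–4.
Eli vs Hira: Hira wins 6–3.
Dana vs Ben: Dana wins 6–3.
Dana vs Fay: Dana wins 5–4.
Dana vs Hira: Dana wins 7–2.
Ben vs Fay: Fay wins 5–4.
Ben vs Hira: Ben wins 5–4.
Fay vs Hira: Fay wins 7–2.
Dana beats each rival — Ana (5–4), Eli (6–3), Ben (6–3), Fay (5–4), Hira (7–2) — so Dana is the Condorcet winner.

Yes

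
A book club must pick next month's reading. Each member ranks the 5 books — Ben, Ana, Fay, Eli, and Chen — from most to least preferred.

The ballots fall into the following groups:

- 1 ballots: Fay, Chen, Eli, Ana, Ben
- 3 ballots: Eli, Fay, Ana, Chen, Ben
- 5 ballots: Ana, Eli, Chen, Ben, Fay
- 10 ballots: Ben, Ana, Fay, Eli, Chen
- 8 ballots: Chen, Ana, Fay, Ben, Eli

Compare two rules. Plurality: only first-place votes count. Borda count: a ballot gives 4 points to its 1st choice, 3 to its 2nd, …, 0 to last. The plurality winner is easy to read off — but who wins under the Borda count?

Plurality first-place counts: Ben 10, Ana 5, Fay 1, Eli 3, Chen 8 → Ben.
Borda totals: Ben 53, Ana 81, Fay 49, Eli 39, Chen 48 → Ana.

Ana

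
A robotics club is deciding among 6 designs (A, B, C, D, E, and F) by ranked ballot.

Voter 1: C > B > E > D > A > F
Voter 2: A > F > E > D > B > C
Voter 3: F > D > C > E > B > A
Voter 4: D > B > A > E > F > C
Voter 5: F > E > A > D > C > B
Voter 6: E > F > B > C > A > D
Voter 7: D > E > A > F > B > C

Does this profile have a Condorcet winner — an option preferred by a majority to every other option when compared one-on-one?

Head-to-head results (7 voters total):
A vs B: B wins 4–3.
A vs C: A wins 4–3.
A vs D: D wins 4–3.
A vs E: E wins 5–2.
A vs F: A wins 4–3.
B vs C: B wins 4–3.
B vs D: D wins 5–2.
B vs E: E wins 5–2.
B vs F: F wins 5–2.
C vs D: D wins 5–2.
C vs E: E wins 5–2.
C vs F: F wins 6–1.
D vs E: E wins 4–3.
D vs F: F wins 4–3.
E vs F: E wins 4–3.
E beats each rival — A (5–2), B (5–2), C (5–2), D (4–3), F (4–3) — so E is the Condorcet winner.

Yes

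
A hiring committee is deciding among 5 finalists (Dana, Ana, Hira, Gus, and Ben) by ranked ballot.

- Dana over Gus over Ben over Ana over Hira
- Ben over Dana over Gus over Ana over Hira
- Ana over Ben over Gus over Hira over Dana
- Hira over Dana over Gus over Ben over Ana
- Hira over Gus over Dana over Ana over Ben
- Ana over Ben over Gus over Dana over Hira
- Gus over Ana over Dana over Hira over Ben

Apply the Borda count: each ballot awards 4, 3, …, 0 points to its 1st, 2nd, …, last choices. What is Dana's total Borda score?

Borda scores:
  Dana: 4 + 3 + 0 + 3 + 2 + 1 + 2 = 15
  Ana: 1 + 1 + 4 + 0 + 1 + 4 + 3 = 14
  Hira: 0 + 0 + 1 + 4 + 4 + 0 + 1 = 10
  Gus: 3 + 2 + 2 + 2 + 3 + 2 + 4 = 18
  Ben: 2 + 4 + 3 + 1 + 0 + 3 + 0 = 13

15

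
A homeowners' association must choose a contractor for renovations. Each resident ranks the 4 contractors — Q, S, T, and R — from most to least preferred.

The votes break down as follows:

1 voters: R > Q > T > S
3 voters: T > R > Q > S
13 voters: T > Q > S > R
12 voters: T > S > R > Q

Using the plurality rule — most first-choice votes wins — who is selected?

First-place vote totals:
  Q: 0
  S: 0
  T: 28
  R: 1
T has the most first-place votes.

T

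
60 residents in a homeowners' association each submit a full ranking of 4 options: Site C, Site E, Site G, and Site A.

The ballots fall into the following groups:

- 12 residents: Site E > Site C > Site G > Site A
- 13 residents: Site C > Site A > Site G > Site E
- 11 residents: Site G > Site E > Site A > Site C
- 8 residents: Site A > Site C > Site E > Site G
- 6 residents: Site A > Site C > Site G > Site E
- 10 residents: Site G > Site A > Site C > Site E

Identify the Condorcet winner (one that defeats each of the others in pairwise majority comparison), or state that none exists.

No Condorcet winner

Head-to-head results (60 voters total):
Site C vs Site E: Site C wins 37–23.
Site C vs Site G: Site C wins 39–21.
Site C vs Site A: Site A wins 35–25.
Site E vs Site G: Site G wins 40–20.
Site E vs Site A: Site A wins 37–23.
Site G vs Site A: Site G wins 33–27.
No candidate beats all others: Site C beats Site G beats Site A beats Site C, a majority cycle.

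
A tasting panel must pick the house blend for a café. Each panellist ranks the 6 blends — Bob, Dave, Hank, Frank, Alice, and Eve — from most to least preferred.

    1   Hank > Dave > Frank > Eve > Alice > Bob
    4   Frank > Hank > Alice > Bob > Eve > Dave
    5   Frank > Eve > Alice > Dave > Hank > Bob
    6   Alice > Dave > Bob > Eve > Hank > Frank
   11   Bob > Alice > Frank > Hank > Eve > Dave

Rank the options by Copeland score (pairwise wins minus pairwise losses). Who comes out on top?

Alice

Pairwise results:
  Bob vs Dave: Bob wins 15–12.
  Bob vs Hank: Bob wins 17–10.
  Bob vs Frank: Bob wins 17–10.
  Bob vs Alice: Alice wins 16–11.
  Bob vs Eve: Bob wins 21–6.
  Dave vs Hank: Hank wins 16–11.
  Dave vs Frank: Frank wins 20–7.
  Dave vs Alice: Alice wins 26–1.
  Dave vs Eve: Eve wins 20–7.
  Hank vs Frank: Frank wins 20–7.
  Hank vs Alice: Alice wins 22–5.
  Hank vs Eve: Hank wins 16–11.
  Frank vs Alice: Alice wins 17–10.
  Frank vs Eve: Frank wins 21–6.
  Alice vs Eve: Alice wins 21–6.
Copeland scores (wins − losses):
  Bob: 4 − 1 = 3
  Dave: 0 − 5 = -5
  Hank: 2 − 3 = -1
  Frank: 3 − 2 = 1
  Alice: 5 − 0 = 5
  Eve: 1 − 4 = -3
Alice has the best Copeland score.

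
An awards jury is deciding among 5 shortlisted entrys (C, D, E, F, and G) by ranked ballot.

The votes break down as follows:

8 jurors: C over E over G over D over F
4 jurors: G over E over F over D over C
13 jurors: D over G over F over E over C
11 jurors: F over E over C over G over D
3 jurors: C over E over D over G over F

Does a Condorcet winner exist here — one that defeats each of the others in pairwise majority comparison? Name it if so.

There is no Condorcet winner

Head-to-head results (39 voters total):
C vs D: C wins 22–17.
C vs E: E wins 28–11.
C vs F: F wins 28–11.
C vs G: C wins 22–17.
D vs E: E wins 26–13.
D vs F: D wins 24–15.
D vs G: G wins 23–16.
E vs F: F wins 24–15.
E vs G: E wins 22–17.
F vs G: G wins 28–11.
No candidate beats all others: C beats D beats F beats C, a majority cycle.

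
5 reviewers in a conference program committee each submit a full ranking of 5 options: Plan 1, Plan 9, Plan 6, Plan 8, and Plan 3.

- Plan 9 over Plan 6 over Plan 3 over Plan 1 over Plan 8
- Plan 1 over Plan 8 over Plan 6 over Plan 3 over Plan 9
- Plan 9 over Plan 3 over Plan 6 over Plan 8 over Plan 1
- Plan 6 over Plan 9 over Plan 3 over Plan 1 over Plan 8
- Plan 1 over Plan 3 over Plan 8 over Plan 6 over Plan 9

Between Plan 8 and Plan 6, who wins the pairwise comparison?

Ballots ranking Plan 8 above Plan 6: 2.
Ballots ranking Plan 6 above Plan 8: 3.
Plan 6 wins the head-to-head, 3–2.

Plan 6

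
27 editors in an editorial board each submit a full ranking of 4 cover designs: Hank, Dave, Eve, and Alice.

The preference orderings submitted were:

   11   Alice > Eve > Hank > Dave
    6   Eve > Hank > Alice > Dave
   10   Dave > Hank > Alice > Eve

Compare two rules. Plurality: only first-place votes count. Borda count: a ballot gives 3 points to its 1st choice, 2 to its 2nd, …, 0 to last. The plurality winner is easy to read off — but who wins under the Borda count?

Alice

Plurality first-place counts: Hank 0, Dave 10, Eve 6, Alice 11 → Alice.
Borda totals: Hank 43, Dave 30, Eve 40, Alice 49 → Alice.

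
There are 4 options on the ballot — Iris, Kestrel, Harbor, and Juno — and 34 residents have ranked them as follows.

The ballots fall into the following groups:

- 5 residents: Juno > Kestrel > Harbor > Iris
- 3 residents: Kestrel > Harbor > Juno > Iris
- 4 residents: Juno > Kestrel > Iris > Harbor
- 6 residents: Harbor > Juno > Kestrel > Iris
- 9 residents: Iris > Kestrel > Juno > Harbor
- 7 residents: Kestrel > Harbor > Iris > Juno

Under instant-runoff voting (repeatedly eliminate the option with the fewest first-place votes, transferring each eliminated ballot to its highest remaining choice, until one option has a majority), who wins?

Round 1: Kestrel 10, Iris 9, Juno 9, Harbor 6. Harbor has the fewest and is eliminated.
Round 2: Juno 15, Kestrel 10, Iris 9. Iris has the fewest and is eliminated.
Round 3: Kestrel 19, Juno 15. Kestrel has a majority.

Kestrel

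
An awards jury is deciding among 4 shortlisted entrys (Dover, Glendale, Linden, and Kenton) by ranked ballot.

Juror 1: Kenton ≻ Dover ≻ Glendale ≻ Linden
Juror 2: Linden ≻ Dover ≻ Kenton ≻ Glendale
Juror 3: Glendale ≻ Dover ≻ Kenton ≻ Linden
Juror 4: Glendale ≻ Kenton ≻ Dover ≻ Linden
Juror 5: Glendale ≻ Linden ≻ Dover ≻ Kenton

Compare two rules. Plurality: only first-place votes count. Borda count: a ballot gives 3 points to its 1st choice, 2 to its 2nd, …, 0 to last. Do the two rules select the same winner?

Plurality first-place counts: Dover 0, Glendale 3, Linden 1, Kenton 1 → Glendale.
Borda totals: Dover 8, Glendale 10, Linden 5, Kenton 7 → Glendale.
The two rules agree on Glendale.

Yes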